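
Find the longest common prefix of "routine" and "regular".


Word 1: "routine"
Word 2: "regular"
Comparing from start:
  Pos 0: 'r' == 'r'
  Pos 1: 'o' != 'e' (stop)
LCP = "r" (length 1)


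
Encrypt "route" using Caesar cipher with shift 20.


Word: "route"
Shift: 20
Each letter → (letter + shift) mod 26:
  'r' (17) + 20 = 11 → 'l'
  'o' (14) + 20 = 8 → 'i'
  'u' (20) + 20 = 14 → 'o'
  't' (19) + 20 = 13 → 'n'
  'e' (4) + 20 = 24 → 'y'
Result = "liony"


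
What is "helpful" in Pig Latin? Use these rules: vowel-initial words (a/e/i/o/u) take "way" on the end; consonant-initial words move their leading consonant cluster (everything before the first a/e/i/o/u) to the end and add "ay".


Word: "helpful"
Starts with consonant(s) → move to end, add 'ay'
Consonant cluster: "h"
Pig Latin = "elpfulhay"


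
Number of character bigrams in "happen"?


Word: "happen" (length 6)
Number of 2-grams = length - 2 + 1 = 6 - 2 + 1
= 5


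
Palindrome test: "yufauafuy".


Word: "yufauafuy"
Reversed: "yufauafuy"
Forward == Backward? yufauafuy == yufauafuy
Palindrome = Yes


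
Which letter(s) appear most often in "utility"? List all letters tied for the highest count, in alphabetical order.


Word: "utility"
Letter counts:
  'i': 2
  'l': 1
  't': 2
  'u': 1
  'y': 1
Maximum count = 2
Most frequent = 'i', 't' (2 times each)


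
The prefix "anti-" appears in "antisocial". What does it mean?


Prefix: anti-
Example: antisocial (anti- + social)
Meaning = against


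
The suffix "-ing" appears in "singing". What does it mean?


Suffix: -ing
Example: singing = sing + -ing
Meaning = present participle


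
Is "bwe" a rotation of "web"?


Word: "web", Candidate: "bwe"
Method: check if candidate is substring of word+word
"webweb" contains "bwe"? Yes
Is rotation = Yes


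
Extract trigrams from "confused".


Word: "confused" (length 8)
Number of trigrams = 8 - 3 + 1 = 6
  Position 0: "con"
  Position 1: "onf"
  Position 2: "nfu"
  Position 3: "fus"
  Position 4: "use"
  Position 5: "sed"
Trigrams = "con", "onf", "nfu", "fus", "use", "sed"


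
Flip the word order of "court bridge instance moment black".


Original: "court bridge instance moment black"
Words (1..n): court | bridge | instance | moment | black
Reversed (n..1): black | moment | instance | bridge | court
Result = "black moment instance bridge court"


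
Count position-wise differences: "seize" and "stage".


Comparing character by character (same length = 5):
  Pos 0: 's' vs 's' =
  Pos 1: 'e' vs 't' !=
  Pos 2: 'i' vs 'a' !=
  Pos 3: 'z' vs 'g' !=
  Pos 4: 'e' vs 'e' =
Hamming distance = 3


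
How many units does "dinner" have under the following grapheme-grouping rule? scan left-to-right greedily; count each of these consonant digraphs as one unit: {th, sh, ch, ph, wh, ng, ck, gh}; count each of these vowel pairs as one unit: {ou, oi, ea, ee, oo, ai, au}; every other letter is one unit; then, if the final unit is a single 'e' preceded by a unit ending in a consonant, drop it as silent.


Word: "dinner" (6 letters)
Left-to-right scan:
  [1] 'd' (letter)
  [2] 'i' (letter)
  [3] 'n' (letter)
  [4] 'n' (letter)
  [5] 'e' (letter)
  [6] 'r' (letter)
Units from scan: 6
Sound units = 6 units


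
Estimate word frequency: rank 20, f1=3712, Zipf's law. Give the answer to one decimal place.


Zipf's law: f(r) = f(1) / r
f(1) = 3712
f(20) = 3712 / 20
= 185.6 occurrences


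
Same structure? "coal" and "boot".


Pattern of "coal": [0, 1, 2, 3]
Pattern of "boot": [0, 1, 1, 2]
Patterns do not match
Same pattern = No


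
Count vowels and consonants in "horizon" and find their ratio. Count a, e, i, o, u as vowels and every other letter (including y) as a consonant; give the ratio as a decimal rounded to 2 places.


Word: "horizon"
Vowels (a,e,i,o,u): 3
Consonants: 4
Ratio = 3/4
= 0.75


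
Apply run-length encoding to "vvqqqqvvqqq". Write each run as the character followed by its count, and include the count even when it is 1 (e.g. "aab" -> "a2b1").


String: "vvqqqqvvqqq"
Scanning for consecutive runs:
  'v' x 2
  'q' x 4
  'v' x 2
  'q' x 3
RLE = "v2q4v2q3"


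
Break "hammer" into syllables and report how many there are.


Word: "hammer"
Syllable breakdown: ham-mer
Counting: 2 parts
= 2 syllables


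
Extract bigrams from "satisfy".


Word: "satisfy" (length 7)
Number of bigrams = 7 - 2 + 1 = 6
  Position 0: "sa"
  Position 1: "at"
  Position 2: "ti"
  Position 3: "is"
  Position 4: "sf"
  Position 5: "fy"
Bigrams = "sa", "at", "ti", "is", "sf", "fy"


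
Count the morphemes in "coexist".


Word: "coexist"
Morphemes: co- + exist
Each morpheme carries meaning
= 2 morphemes


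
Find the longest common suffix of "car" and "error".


Word 1: "car"
Word 2: "error"
Comparing from end:
  Pos -1: 'r' == 'r'
  Pos -2: 'a' != 'o' (stop)
LCS = "r" (length 1)


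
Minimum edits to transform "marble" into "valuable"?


Word 1: "marble" (length 6)
Word 2: "valuable" (length 8)
One optimal edit sequence (insert/delete/substitute each cost 1):
  1. substitute 'm' -> 'v'  (+1)
  2. keep 'a'
  3. insert 'l'  (+1)
  4. insert 'u'  (+1)
  5. substitute 'r' -> 'a'  (+1)
  6. keep 'b'
  7. keep 'l'
  8. keep 'e'
Total edit operations: 4
Edit distance = 4


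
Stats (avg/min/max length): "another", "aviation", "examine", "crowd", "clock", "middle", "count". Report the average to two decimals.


Lengths: "another"=7, "aviation"=8, "examine"=7, "crowd"=5, "clock"=5, "middle"=6, "count"=5
Sum = 43, Count = 7
Average = 43/7 = 6.14
= avg=6.14, min=5, max=8


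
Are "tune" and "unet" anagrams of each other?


Word 1: "tune" → sorted: entu
Word 2: "unet" → sorted: entu
Same letters? entu == entu
Anagram = Yes


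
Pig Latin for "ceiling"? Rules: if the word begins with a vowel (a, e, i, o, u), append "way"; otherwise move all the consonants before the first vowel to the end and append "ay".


Word: "ceiling"
Starts with consonant(s) → move to end, add 'ay'
Consonant cluster: "c"
Pig Latin = "eilingcay"


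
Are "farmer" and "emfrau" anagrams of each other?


Word 1: "farmer" → sorted: aefmrr
Word 2: "emfrau" → sorted: aefmru
Same letters? aefmrr != aefmru
Anagram = No


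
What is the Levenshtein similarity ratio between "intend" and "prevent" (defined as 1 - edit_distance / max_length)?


Word 1: "intend" (length 6)
Word 2: "prevent" (length 7)
One optimal edit sequence:
  1. insert 'p'  (+1)
  2. substitute 'i' -> 'r'  (+1)
  3. substitute 'n' -> 'e'  (+1)
  4. substitute 't' -> 'v'  (+1)
  5. keep 'e'
  6. keep 'n'
  7. substitute 'd' -> 't'  (+1)
Edit distance = 5
Max length = max(6, 7) = 7
Similarity = 1 - 5/7
= 0.2857


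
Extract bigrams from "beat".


Word: "beat" (length 4)
Number of bigrams = 4 - 2 + 1 = 3
  Position 0: "be"
  Position 1: "ea"
  Position 2: "at"
Bigrams = "be", "ea", "at"


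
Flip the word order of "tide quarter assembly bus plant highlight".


Original: "tide quarter assembly bus plant highlight"
Words (1..n): tide | quarter | assembly | bus | plant | highlight
Reversed (n..1): highlight | plant | bus | assembly | quarter | tide
Result = "highlight plant bus assembly quarter tide"


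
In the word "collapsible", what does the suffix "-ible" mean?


Suffix: -ible
As in: collapsible -> collapse + -ible, with a spelling change
Meaning = capable of


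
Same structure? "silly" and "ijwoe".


Pattern of "silly": [0, 1, 2, 2, 3]
Pattern of "ijwoe": [0, 1, 2, 3, 4]
Patterns do not match
Same pattern = No


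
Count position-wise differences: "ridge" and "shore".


Comparing character by character (same length = 5):
  Pos 0: 'r' vs 's' !=
  Pos 1: 'i' vs 'h' !=
  Pos 2: 'd' vs 'o' !=
  Pos 3: 'g' vs 'r' !=
  Pos 4: 'e' vs 'e' =
Hamming distance = 4


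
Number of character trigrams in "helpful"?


Word: "helpful" (length 7)
Number of 3-grams = length - 3 + 1 = 7 - 3 + 1
= 5


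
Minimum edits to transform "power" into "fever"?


Word 1: "power" (length 5)
Word 2: "fever" (length 5)
One optimal edit sequence (insert/delete/substitute each cost 1):
  1. substitute 'p' -> 'f'  (+1)
  2. substitute 'o' -> 'e'  (+1)
  3. substitute 'w' -> 'v'  (+1)
  4. keep 'e'
  5. keep 'r'
Total edit operations: 3
Edit distance = 3


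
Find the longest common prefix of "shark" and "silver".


Word 1: "shark"
Word 2: "silver"
Comparing from start:
  Pos 0: 's' == 's'
  Pos 1: 'h' != 'i' (stop)
LCP = "s" (length 1)


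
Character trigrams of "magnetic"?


Word: "magnetic" (length 8)
Number of trigrams = 8 - 3 + 1 = 6
  Position 0: "mag"
  Position 1: "agn"
  Position 2: "gne"
  Position 3: "net"
  Position 4: "eti"
  Position 5: "tic"
Trigrams = "mag", "agn", "gne", "net", "eti", "tic"


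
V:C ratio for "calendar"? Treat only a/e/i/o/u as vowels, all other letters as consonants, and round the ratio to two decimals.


Word: "calendar"
Vowels (a,e,i,o,u): 3
Consonants: 5
Ratio = 3/5
= 0.60


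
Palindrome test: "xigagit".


Word: "xigagit"
Reversed: "tigagix"
Forward == Backward? xigagit != tigagix
Palindrome = No


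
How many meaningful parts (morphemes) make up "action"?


Word: "action"
Morphemes: act | -ion
Each morpheme carries meaning
= 2 morphemes


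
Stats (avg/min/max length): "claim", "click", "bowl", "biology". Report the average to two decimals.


Lengths: "claim"=5, "click"=5, "bowl"=4, "biology"=7
Sum = 21, Count = 4
Average = 21/4 = 5.25
= avg=5.25, min=4, max=7


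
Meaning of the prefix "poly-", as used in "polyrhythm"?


Prefix: poly-
Example: polyrhythm (poly- + rhythm)
Meaning = many


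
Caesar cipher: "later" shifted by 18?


Word: "later"
Shift: 18
Each letter → (letter + shift) mod 26:
  'l' (11) + 18 = 3 → 'd'
  'a' (0) + 18 = 18 → 's'
  't' (19) + 18 = 11 → 'l'
  'e' (4) + 18 = 22 → 'w'
  'r' (17) + 18 = 9 → 'j'
Result = "dslwj"


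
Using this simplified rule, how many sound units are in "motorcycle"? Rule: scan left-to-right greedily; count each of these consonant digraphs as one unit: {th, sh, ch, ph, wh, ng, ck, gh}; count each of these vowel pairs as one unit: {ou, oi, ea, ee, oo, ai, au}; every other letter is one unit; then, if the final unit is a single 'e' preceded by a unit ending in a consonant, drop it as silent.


Word: "motorcycle" (10 letters)
Left-to-right scan:
  1. 'm' (letter)
  2. 'o' (letter)
  3. 't' (letter)
  4. 'o' (letter)
  5. 'r' (letter)
  6. 'c' (letter)
  7. 'y' (letter)
  8. 'c' (letter)
  9. 'l' (letter)
  10. 'e' (letter)
Units from scan: 10
Final unit is 'e' after a consonant -> drop as silent (-1)
Sound units = 9 units


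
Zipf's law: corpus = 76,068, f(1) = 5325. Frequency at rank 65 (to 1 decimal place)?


Zipf's law: f(r) = f(1) / r
f(1) = 5325
f(65) = 5325 / 65
= 81.9 occurrences


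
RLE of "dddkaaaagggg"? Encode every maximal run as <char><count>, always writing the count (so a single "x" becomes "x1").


String: "dddkaaaagggg"
Scanning for consecutive runs:
  'd' x 3
  'k' x 1
  'a' x 4
  'g' x 4
RLE = "d3k1a4g4"


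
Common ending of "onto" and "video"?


Word 1: "onto"
Word 2: "video"
Comparing from end:
  Pos -1: 'o' == 'o'
  Pos -2: 't' != 'e' (stop)
LCS = "o" (length 1)


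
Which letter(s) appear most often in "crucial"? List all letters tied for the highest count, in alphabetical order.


Word: "crucial"
Letter counts:
  'a': 1
  'c': 2
  'i': 1
  'l': 1
  'r': 1
  'u': 1
Maximum count = 2
Most frequent = 'c' (2 times each)


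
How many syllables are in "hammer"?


Word: "hammer"
Syllable breakdown: ham | mer
Counting: 2 parts
= 2 syllables


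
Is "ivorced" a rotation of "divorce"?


Word: "divorce", Candidate: "ivorced"
Method: check if candidate is substring of word+word
"divorcedivorce" contains "ivorced"? Yes
Is rotation = Yes


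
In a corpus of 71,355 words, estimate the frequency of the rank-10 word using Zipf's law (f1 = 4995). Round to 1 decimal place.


Zipf's law: f(r) = f(1) / r
f(1) = 4995
f(10) = 4995 / 10
= 499.5 occurrences


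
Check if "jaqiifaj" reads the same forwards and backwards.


Word: "jaqiifaj"
Reversed: "jafiiqaj"
Forward == Backward? jaqiifaj != jafiiqaj
Palindrome = No


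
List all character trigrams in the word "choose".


Word: "choose" (length 6)
Number of trigrams = 6 - 3 + 1 = 4
  Position 0: "cho"
  Position 1: "hoo"
  Position 2: "oos"
  Position 3: "ose"
Trigrams = "cho", "hoo", "oos", "ose"


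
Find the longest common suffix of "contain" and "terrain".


Word 1: "contain"
Word 2: "terrain"
Comparing from end:
  Pos -1: 'n' == 'n'
  Pos -2: 'i' == 'i'
  Pos -3: 'a' == 'a'
  Pos -4: 't' != 'r' (stop)
LCS = "ain" (length 3)


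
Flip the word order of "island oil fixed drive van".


Original: "island oil fixed drive van"
Words (1..n): island | oil | fixed | drive | van
Reversed (n..1): van | drive | fixed | oil | island
Result = "van drive fixed oil island"


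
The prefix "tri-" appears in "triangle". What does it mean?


Prefix: tri-
As in: triangle -> tri- + angle
Meaning = three


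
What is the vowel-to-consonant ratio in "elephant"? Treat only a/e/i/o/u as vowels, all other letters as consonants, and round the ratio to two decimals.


Word: "elephant"
Vowels (a,e,i,o,u): 3
Consonants: 5
Ratio = 3/5
= 0.60


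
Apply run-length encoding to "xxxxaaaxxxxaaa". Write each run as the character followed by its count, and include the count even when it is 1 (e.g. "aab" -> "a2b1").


String: "xxxxaaaxxxxaaa"
Scanning for consecutive runs:
  'x' x 4
  'a' x 3
  'x' x 4
  'a' x 3
RLE = "x4a3x4a3"


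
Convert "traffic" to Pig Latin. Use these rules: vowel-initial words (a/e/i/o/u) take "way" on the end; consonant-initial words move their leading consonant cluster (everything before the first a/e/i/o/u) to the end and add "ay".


Word: "traffic"
Starts with consonant(s) → move to end, add 'ay'
Consonant cluster: "tr"
Pig Latin = "affictray"


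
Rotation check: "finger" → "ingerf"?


Word: "finger", Candidate: "ingerf"
Method: check if candidate is substring of word+word
"fingerfinger" contains "ingerf"? Yes
Is rotation = Yes


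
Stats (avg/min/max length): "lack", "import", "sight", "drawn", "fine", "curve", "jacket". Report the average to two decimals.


Lengths: "lack"=4, "import"=6, "sight"=5, "drawn"=5, "fine"=4, "curve"=5, "jacket"=6
Sum = 35, Count = 7
Average = 35/7 = 5.00
= avg=5.00, min=4, max=6


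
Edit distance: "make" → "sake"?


Word 1: "make" (length 4)
Word 2: "sake" (length 4)
One optimal edit sequence (insert/delete/substitute each cost 1):
  1. substitute 'm' -> 's'  (+1)
  2. keep 'a'
  3. keep 'k'
  4. keep 'e'
Total edit operations: 1
Edit distance = 1


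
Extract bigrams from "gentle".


Word: "gentle" (length 6)
Number of bigrams = 6 - 2 + 1 = 5
  Position 0: "ge"
  Position 1: "en"
  Position 2: "nt"
  Position 3: "tl"
  Position 4: "le"
Bigrams = "ge", "en", "nt", "tl", "le"


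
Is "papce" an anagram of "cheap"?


Word 1: "cheap" → sorted: acehp
Word 2: "papce" → sorted: acepp
Same letters? acehp != acepp
Anagram = No


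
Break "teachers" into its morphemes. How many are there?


Word: "teachers"
Morphemes: teach / -er / -s
Each morpheme carries meaning
= 3 morphemes


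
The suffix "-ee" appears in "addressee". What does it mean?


Suffix: -ee
Example: addressee (address + -ee)
Meaning = one who receives


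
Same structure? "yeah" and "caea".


Pattern of "yeah": [0, 1, 2, 3]
Pattern of "caea": [0, 1, 2, 1]
Patterns do not match
Same pattern = No


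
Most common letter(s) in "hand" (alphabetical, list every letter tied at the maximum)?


Word: "hand"
Letter counts:
  'a': 1
  'd': 1
  'h': 1
  'n': 1
Maximum count = 1
Most frequent = 'a', 'd', 'h', 'n' (1 time each)


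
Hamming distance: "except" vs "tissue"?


Comparing character by character (same length = 6):
  Pos 0: 'e' vs 't' !=
  Pos 1: 'x' vs 'i' !=
  Pos 2: 'c' vs 's' !=
  Pos 3: 'e' vs 's' !=
  Pos 4: 'p' vs 'u' !=
  Pos 5: 't' vs 'e' !=
Hamming distance = 6


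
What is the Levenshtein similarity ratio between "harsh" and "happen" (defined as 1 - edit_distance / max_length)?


Word 1: "harsh" (length 5)
Word 2: "happen" (length 6)
One optimal edit sequence:
  1. keep 'h'
  2. keep 'a'
  3. insert 'p'  (+1)
  4. substitute 'r' -> 'p'  (+1)
  5. substitute 's' -> 'e'  (+1)
  6. substitute 'h' -> 'n'  (+1)
Edit distance = 4
Max length = max(5, 6) = 6
Similarity = 1 - 4/6
= 0.3333


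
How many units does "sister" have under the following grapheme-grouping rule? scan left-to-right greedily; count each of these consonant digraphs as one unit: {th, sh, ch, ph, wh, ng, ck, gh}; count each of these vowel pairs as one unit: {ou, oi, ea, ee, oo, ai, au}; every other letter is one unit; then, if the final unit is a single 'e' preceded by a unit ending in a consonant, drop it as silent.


Word: "sister" (6 letters)
Left-to-right scan:
  [1] 's' (letter)
  [2] 'i' (letter)
  [3] 's' (letter)
  [4] 't' (letter)
  [5] 'e' (letter)
  [6] 'r' (letter)
Units from scan: 6
Sound units = 6 units


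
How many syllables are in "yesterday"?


Word: "yesterday"
Syllable breakdown: yes · ter · day
Counting: 3 parts
= 3 syllables


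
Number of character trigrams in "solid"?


Word: "solid" (length 5)
Number of 3-grams = length - 3 + 1 = 5 - 3 + 1
= 3


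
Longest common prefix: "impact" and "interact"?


Word 1: "impact"
Word 2: "interact"
Comparing from start:
  Pos 0: 'i' == 'i'
  Pos 1: 'm' != 'n' (stop)
LCP = "i" (length 1)


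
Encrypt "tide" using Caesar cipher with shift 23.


Word: "tide"
Shift: 23
Each letter → (letter + shift) mod 26:
  't' (19) + 23 = 16 → 'q'
  'i' (8) + 23 = 5 → 'f'
  'd' (3) + 23 = 0 → 'a'
  'e' (4) + 23 = 1 → 'b'
Result = "qfab"


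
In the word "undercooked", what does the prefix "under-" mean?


Prefix: under-
Example: undercooked (under- + cooked)
Meaning = insufficient


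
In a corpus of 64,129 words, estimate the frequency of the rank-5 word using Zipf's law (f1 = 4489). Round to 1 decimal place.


Zipf's law: f(r) = f(1) / r
f(1) = 4489
f(5) = 4489 / 5
= 897.8 occurrences


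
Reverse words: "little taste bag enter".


Original: "little taste bag enter"
Words (1..n): little | taste | bag | enter
Reversed (n..1): enter | bag | taste | little
Result = "enter bag taste little"


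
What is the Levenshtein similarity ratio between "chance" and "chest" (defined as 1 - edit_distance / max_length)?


Word 1: "chance" (length 6)
Word 2: "chest" (length 5)
One optimal edit sequence:
  1. keep 'c'
  2. keep 'h'
  3. delete 'a'  (+1)
  4. substitute 'n' -> 'e'  (+1)
  5. substitute 'c' -> 's'  (+1)
  6. substitute 'e' -> 't'  (+1)
Edit distance = 4
Max length = max(6, 5) = 6
Similarity = 1 - 4/6
= 0.3333


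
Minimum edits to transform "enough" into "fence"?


Word 1: "enough" (length 6)
Word 2: "fence" (length 5)
One optimal edit sequence (insert/delete/substitute each cost 1):
  1. insert 'f'  (+1)
  2. keep 'e'
  3. keep 'n'
  4. delete 'o'  (+1)
  5. delete 'u'  (+1)
  6. substitute 'g' -> 'c'  (+1)
  7. substitute 'h' -> 'e'  (+1)
Total edit operations: 5
Edit distance = 5


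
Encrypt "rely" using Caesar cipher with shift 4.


Word: "rely"
Shift: 4
Each letter → (letter + shift) mod 26:
  'r' (17) + 4 = 21 → 'v'
  'e' (4) + 4 = 8 → 'i'
  'l' (11) + 4 = 15 → 'p'
  'y' (24) + 4 = 2 → 'c'
Result = "vipc"


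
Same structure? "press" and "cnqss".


Pattern of "press": [0, 1, 2, 3, 3]
Pattern of "cnqss": [0, 1, 2, 3, 3]
Patterns match
Same pattern = Yes


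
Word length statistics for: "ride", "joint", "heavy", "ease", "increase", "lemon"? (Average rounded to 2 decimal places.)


Lengths: "ride"=4, "joint"=5, "heavy"=5, "ease"=4, "increase"=8, "lemon"=5
Sum = 31, Count = 6
Average = 31/6 = 5.17
= avg=5.17, min=4, max=8


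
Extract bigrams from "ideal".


Word: "ideal" (length 5)
Number of bigrams = 5 - 2 + 1 = 4
  Position 0: "id"
  Position 1: "de"
  Position 2: "ea"
  Position 3: "al"
Bigrams = "id", "de", "ea", "al"


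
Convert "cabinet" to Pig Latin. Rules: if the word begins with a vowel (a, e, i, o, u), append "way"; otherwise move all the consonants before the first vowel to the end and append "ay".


Word: "cabinet"
Starts with consonant(s) → move to end, add 'ay'
Consonant cluster: "c"
Pig Latin = "abinetcay"


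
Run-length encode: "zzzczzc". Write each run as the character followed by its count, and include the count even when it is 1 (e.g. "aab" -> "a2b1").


String: "zzzczzc"
Scanning for consecutive runs:
  'z' x 3
  'c' x 1
  'z' x 2
  'c' x 1
RLE = "z3c1z2c1"


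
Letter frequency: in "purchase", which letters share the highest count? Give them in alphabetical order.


Word: "purchase"
Letter counts:
  'a': 1
  'c': 1
  'e': 1
  'h': 1
  'p': 1
  'r': 1
  's': 1
  'u': 1
Maximum count = 1
Most frequent = 'a', 'c', 'e', 'h', 'p', 'r', 's', 'u' (1 time each)


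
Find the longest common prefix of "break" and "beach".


Word 1: "break"
Word 2: "beach"
Comparing from start:
  Pos 0: 'b' == 'b'
  Pos 1: 'r' != 'e' (stop)
LCP = "b" (length 1)


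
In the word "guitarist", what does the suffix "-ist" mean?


Suffix: -ist
Example: guitarist = guitar + -ist
Meaning = one who practices


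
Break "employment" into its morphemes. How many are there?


Word: "employment"
Morphemes: employ | -ment
Each morpheme carries meaning
= 2 morphemes


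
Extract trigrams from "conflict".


Word: "conflict" (length 8)
Number of trigrams = 8 - 3 + 1 = 6
  Position 0: "con"
  Position 1: "onf"
  Position 2: "nfl"
  Position 3: "fli"
  Position 4: "lic"
  Position 5: "ict"
Trigrams = "con", "onf", "nfl", "fli", "lic", "ict"


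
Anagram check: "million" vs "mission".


Word 1: "million" → sorted: iillmno
Word 2: "mission" → sorted: iimnoss
Same letters? iillmno != iimnoss
Anagram = No


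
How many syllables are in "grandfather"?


Word: "grandfather"
Syllable breakdown: grand-fa-ther
Counting: 3 parts
= 3 syllables


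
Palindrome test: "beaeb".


Word: "beaeb"
Reversed: "beaeb"
Forward == Backward? beaeb == beaeb
Palindrome = Yes


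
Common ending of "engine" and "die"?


Word 1: "engine"
Word 2: "die"
Comparing from end:
  Pos -1: 'e' == 'e'
  Pos -2: 'n' != 'i' (stop)
LCS = "e" (length 1)


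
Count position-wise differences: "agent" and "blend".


Comparing character by character (same length = 5):
  Pos 0: 'a' vs 'b' !=
  Pos 1: 'g' vs 'l' !=
  Pos 2: 'e' vs 'e' =
  Pos 3: 'n' vs 'n' =
  Pos 4: 't' vs 'd' !=
Hamming distance = 3


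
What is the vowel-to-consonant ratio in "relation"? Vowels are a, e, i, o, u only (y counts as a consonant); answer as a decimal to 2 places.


Word: "relation"
Vowels (a,e,i,o,u): 4
Consonants: 4
Ratio = 4/4
= 1.00


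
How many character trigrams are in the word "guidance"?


Word: "guidance" (length 8)
Number of 3-grams = length - 3 + 1 = 8 - 3 + 1
= 6


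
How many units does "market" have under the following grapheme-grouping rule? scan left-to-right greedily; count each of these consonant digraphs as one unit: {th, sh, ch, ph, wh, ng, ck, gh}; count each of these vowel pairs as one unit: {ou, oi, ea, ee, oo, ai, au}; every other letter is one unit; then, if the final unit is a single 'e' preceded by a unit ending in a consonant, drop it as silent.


Word: "market" (6 letters)
Left-to-right scan:
  [1] 'm' (letter)
  [2] 'a' (letter)
  [3] 'r' (letter)
  [4] 'k' (letter)
  [5] 'e' (letter)
  [6] 't' (letter)
Units from scan: 6
Sound units = 6 units


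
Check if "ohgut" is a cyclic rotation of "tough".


Word: "tough", Candidate: "ohgut"
Method: check if candidate is substring of word+word
"toughtough" contains "ohgut"? No
Is rotation = No


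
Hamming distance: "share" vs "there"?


Comparing character by character (same length = 5):
  Pos 0: 's' vs 't' !=
  Pos 1: 'h' vs 'h' =
  Pos 2: 'a' vs 'e' !=
  Pos 3: 'r' vs 'r' =
  Pos 4: 'e' vs 'e' =
Hamming distance = 2


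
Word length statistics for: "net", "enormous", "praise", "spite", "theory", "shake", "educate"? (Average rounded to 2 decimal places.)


Lengths: "net"=3, "enormous"=8, "praise"=6, "spite"=5, "theory"=6, "shake"=5, "educate"=7
Sum = 40, Count = 7
Average = 40/7 = 5.71
= avg=5.71, min=3, max=8


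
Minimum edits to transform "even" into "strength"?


Word 1: "even" (length 4)
Word 2: "strength" (length 8)
One optimal edit sequence (insert/delete/substitute each cost 1):
  1. insert 's'  (+1)
  2. substitute 'e' -> 't'  (+1)
  3. substitute 'v' -> 'r'  (+1)
  4. keep 'e'
  5. keep 'n'
  6. insert 'g'  (+1)
  7. insert 't'  (+1)
  8. insert 'h'  (+1)
Total edit operations: 6
Edit distance = 6


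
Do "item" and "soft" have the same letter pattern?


Pattern of "item": [0, 1, 2, 3]
Pattern of "soft": [0, 1, 2, 3]
Patterns match
Same pattern = Yes


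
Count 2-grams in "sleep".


Word: "sleep" (length 5)
Number of 2-grams = length - 2 + 1 = 5 - 2 + 1
= 4


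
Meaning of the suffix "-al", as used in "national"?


Suffix: -al
Example: national (nation + -al)
Meaning = relating to


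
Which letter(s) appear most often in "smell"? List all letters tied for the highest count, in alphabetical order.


Word: "smell"
Letter counts:
  'e': 1
  'l': 2
  'm': 1
  's': 1
Maximum count = 2
Most frequent = 'l' (2 times each)


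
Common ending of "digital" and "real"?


Word 1: "digital"
Word 2: "real"
Comparing from end:
  Pos -1: 'l' == 'l'
  Pos -2: 'a' == 'a'
  Pos -3: 't' != 'e' (stop)
LCS = "al" (length 2)


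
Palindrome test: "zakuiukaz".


Word: "zakuiukaz"
Reversed: "zakuiukaz"
Forward == Backward? zakuiukaz == zakuiukaz
Palindrome = Yes


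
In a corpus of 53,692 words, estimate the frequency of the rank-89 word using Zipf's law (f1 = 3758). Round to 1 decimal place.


Zipf's law: f(r) = f(1) / r
f(1) = 3758
f(89) = 3758 / 89
= 42.2 occurrences


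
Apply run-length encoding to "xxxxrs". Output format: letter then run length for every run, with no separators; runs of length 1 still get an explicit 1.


String: "xxxxrs"
Scanning for consecutive runs:
  'x' x 4
  'r' x 1
  's' x 1
RLE = "x4r1s1"


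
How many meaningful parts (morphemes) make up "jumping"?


Word: "jumping"
Morphemes: jump | -ing
Each morpheme carries meaning
= 2 morphemes


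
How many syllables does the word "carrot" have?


Word: "carrot"
Syllable breakdown: car-rot
Counting: 2 parts
= 2 syllables


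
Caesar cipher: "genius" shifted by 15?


Word: "genius"
Shift: 15
Each letter → (letter + shift) mod 26:
  'g' (6) + 15 = 21 → 'v'
  'e' (4) + 15 = 19 → 't'
  'n' (13) + 15 = 2 → 'c'
  'i' (8) + 15 = 23 → 'x'
  'u' (20) + 15 = 9 → 'j'
  's' (18) + 15 = 7 → 'h'
Result = "vtcxjh"


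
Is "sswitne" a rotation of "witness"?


Word: "witness", Candidate: "sswitne"
Method: check if candidate is substring of word+word
"witnesswitness" contains "sswitne"? Yes
Is rotation = Yes


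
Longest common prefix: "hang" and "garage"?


Word 1: "hang"
Word 2: "garage"
Comparing from start:
  Pos 0: 'h' != 'g' (stop)
LCP = "" (length 0)


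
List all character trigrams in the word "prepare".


Word: "prepare" (length 7)
Number of trigrams = 7 - 3 + 1 = 5
  Position 0: "pre"
  Position 1: "rep"
  Position 2: "epa"
  Position 3: "par"
  Position 4: "are"
Trigrams = "pre", "rep", "epa", "par", "are"


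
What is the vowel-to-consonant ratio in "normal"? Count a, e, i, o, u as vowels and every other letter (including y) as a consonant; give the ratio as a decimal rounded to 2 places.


Word: "normal"
Vowels (a,e,i,o,u): 2
Consonants: 4
Ratio = 2/4
= 0.50


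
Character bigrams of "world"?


Word: "world" (length 5)
Number of bigrams = 5 - 2 + 1 = 4
  Position 0: "wo"
  Position 1: "or"
  Position 2: "rl"
  Position 3: "ld"
Bigrams = "wo", "or", "rl", "ld"


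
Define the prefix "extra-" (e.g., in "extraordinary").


Prefix: extra-
Example: extraordinary (extra- + ordinary)
Meaning = beyond


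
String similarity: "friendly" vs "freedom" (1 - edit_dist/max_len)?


Word 1: "friendly" (length 8)
Word 2: "freedom" (length 7)
One optimal edit sequence:
  1. keep 'f'
  2. keep 'r'
  3. delete 'i'  (+1)
  4. keep 'e'
  5. substitute 'n' -> 'e'  (+1)
  6. keep 'd'
  7. substitute 'l' -> 'o'  (+1)
  8. substitute 'y' -> 'm'  (+1)
Edit distance = 4
Max length = max(8, 7) = 8
Similarity = 1 - 4/8
= 0.5000


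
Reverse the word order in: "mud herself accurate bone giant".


Original: "mud herself accurate bone giant"
Words (1..n): mud | herself | accurate | bone | giant
Reversed (n..1): giant | bone | accurate | herself | mud
Result = "giant bone accurate herself mud"


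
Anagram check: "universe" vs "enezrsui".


Word 1: "universe" → sorted: eeinrsuv
Word 2: "enezrsui" → sorted: eeinrsuz
Same letters? eeinrsuv != eeinrsuz
Anagram = No


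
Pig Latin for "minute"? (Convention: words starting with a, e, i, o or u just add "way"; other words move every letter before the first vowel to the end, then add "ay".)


Word: "minute"
Starts with consonant(s) → move to end, add 'ay'
Consonant cluster: "m"
Pig Latin = "inutemay"


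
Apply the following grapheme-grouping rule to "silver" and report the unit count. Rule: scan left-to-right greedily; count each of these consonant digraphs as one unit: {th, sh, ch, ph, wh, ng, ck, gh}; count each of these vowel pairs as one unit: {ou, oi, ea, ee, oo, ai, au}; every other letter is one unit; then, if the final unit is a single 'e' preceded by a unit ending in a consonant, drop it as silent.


Word: "silver" (6 letters)
Left-to-right scan:
  (1) 's' (letter)
  (2) 'i' (letter)
  (3) 'l' (letter)
  (4) 'v' (letter)
  (5) 'e' (letter)
  (6) 'r' (letter)
Units from scan: 6
Sound units = 6 units


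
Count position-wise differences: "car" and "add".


Comparing character by character (same length = 3):
  Pos 0: 'c' vs 'a' !=
  Pos 1: 'a' vs 'd' !=
  Pos 2: 'r' vs 'd' !=
Hamming distance = 3


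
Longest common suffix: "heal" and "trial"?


Word 1: "heal"
Word 2: "trial"
Comparing from end:
  Pos -1: 'l' == 'l'
  Pos -2: 'a' == 'a'
  Pos -3: 'e' != 'i' (stop)
LCS = "al" (length 2)


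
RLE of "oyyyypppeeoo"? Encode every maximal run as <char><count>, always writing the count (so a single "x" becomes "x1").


String: "oyyyypppeeoo"
Scanning for consecutive runs:
  'o' x 1
  'y' x 4
  'p' x 3
  'e' x 2
  'o' x 2
RLE = "o1y4p3e2o2"


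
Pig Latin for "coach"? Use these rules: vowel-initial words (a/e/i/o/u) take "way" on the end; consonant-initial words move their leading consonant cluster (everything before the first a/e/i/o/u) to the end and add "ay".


Word: "coach"
Starts with consonant(s) → move to end, add 'ay'
Consonant cluster: "c"
Pig Latin = "oachcay"


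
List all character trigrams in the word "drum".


Word: "drum" (length 4)
Number of trigrams = 4 - 3 + 1 = 2
  Position 0: "dru"
  Position 1: "rum"
Trigrams = "dru", "rum"


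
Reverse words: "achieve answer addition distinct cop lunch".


Original: "achieve answer addition distinct cop lunch"
Words (1..n): achieve | answer | addition | distinct | cop | lunch
Reversed (n..1): lunch | cop | distinct | addition | answer | achieve
Result = "lunch cop distinct addition answer achieve"


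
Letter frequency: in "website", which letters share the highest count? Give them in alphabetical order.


Word: "website"
Letter counts:
  'b': 1
  'e': 2
  'i': 1
  's': 1
  't': 1
  'w': 1
Maximum count = 2
Most frequent = 'e' (2 times each)


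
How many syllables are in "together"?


Word: "together"
Syllable breakdown: to | geth | er
Counting: 3 parts
= 3 syllables


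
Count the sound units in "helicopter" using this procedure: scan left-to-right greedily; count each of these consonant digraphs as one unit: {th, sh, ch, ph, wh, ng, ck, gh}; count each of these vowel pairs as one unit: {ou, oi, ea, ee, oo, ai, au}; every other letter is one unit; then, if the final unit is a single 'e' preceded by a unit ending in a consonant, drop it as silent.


Word: "helicopter" (10 letters)
Left-to-right scan:
  (1) 'h' (letter)
  (2) 'e' (letter)
  (3) 'l' (letter)
  (4) 'i' (letter)
  (5) 'c' (letter)
  (6) 'o' (letter)
  (7) 'p' (letter)
  (8) 't' (letter)
  (9) 'e' (letter)
  (10) 'r' (letter)
Units from scan: 10
Sound units = 10 units


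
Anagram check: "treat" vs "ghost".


Word 1: "treat" → sorted: aertt
Word 2: "ghost" → sorted: ghost
Same letters? aertt != ghost
Anagram = No


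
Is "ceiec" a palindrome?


Word: "ceiec"
Reversed: "ceiec"
Forward == Backward? ceiec == ceiec
Palindrome = Yes


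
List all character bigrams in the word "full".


Word: "full" (length 4)
Number of bigrams = 4 - 2 + 1 = 3
  Position 0: "fu"
  Position 1: "ul"
  Position 2: "ll"
Bigrams = "fu", "ul", "ll"


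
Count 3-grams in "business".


Word: "business" (length 8)
Number of 3-grams = length - 3 + 1 = 8 - 3 + 1
= 6


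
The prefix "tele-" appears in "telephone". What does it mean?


Prefix: tele-
Example: telephone = tele- + phone
Meaning = distant


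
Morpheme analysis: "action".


Word: "action"
Morphemes: act + -ion
Each morpheme carries meaning
= 2 morphemes


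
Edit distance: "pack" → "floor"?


Word 1: "pack" (length 4)
Word 2: "floor" (length 5)
One optimal edit sequence (insert/delete/substitute each cost 1):
  1. insert 'f'  (+1)
  2. substitute 'p' -> 'l'  (+1)
  3. substitute 'a' -> 'o'  (+1)
  4. substitute 'c' -> 'o'  (+1)
  5. substitute 'k' -> 'r'  (+1)
Total edit operations: 5
Edit distance = 5


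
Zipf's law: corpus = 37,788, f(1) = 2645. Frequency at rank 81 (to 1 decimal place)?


Zipf's law: f(r) = f(1) / r
f(1) = 2645
f(81) = 2645 / 81
= 32.7 occurrences


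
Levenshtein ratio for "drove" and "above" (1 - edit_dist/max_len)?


Word 1: "drove" (length 5)
Word 2: "above" (length 5)
One optimal edit sequence:
  1. substitute 'd' -> 'a'  (+1)
  2. substitute 'r' -> 'b'  (+1)
  3. keep 'o'
  4. keep 'v'
  5. keep 'e'
Edit distance = 2
Max length = max(5, 5) = 5
Similarity = 1 - 2/5
= 0.6000


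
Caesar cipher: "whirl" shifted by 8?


Word: "whirl"
Shift: 8
Each letter → (letter + shift) mod 26:
  'w' (22) + 8 = 4 → 'e'
  'h' (7) + 8 = 15 → 'p'
  'i' (8) + 8 = 16 → 'q'
  'r' (17) + 8 = 25 → 'z'
  'l' (11) + 8 = 19 → 't'
Result = "epqzt"


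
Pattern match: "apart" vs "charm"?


Pattern of "apart": [0, 1, 0, 2, 3]
Pattern of "charm": [0, 1, 2, 3, 4]
Patterns do not match
Same pattern = No


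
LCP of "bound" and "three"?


Word 1: "bound"
Word 2: "three"
Comparing from start:
  Pos 0: 'b' != 't' (stop)
LCP = "" (length 0)


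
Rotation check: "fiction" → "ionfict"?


Word: "fiction", Candidate: "ionfict"
Method: check if candidate is substring of word+word
"fictionfiction" contains "ionfict"? Yes
Is rotation = Yes


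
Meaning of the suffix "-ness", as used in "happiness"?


Suffix: -ness
Example: happiness (happy + -ness, with a spelling change)
Meaning = state of being


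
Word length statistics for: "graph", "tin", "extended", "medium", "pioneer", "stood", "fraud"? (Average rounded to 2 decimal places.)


Lengths: "graph"=5, "tin"=3, "extended"=8, "medium"=6, "pioneer"=7, "stood"=5, "fraud"=5
Sum = 39, Count = 7
Average = 39/7 = 5.57
= avg=5.57, min=3, max=8


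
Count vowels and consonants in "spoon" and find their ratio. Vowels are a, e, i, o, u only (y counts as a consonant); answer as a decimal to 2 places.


Word: "spoon"
Vowels (a,e,i,o,u): 2
Consonants: 3
Ratio = 2/3
= 0.67


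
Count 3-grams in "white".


Word: "white" (length 5)
Number of 3-grams = length - 3 + 1 = 5 - 3 + 1
= 3


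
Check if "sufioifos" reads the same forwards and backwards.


Word: "sufioifos"
Reversed: "sofioifus"
Forward == Backward? sufioifos != sofioifus
Palindrome = No


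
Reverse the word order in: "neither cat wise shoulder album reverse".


Original: "neither cat wise shoulder album reverse"
Words (1..n): neither | cat | wise | shoulder | album | reverse
Reversed (n..1): reverse | album | shoulder | wise | cat | neither
Result = "reverse album shoulder wise cat neither"


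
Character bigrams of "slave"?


Word: "slave" (length 5)
Number of bigrams = 5 - 2 + 1 = 4
  Position 0: "sl"
  Position 1: "la"
  Position 2: "av"
  Position 3: "ve"
Bigrams = "sl", "la", "av", "ve"


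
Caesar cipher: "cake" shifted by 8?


Word: "cake"
Shift: 8
Each letter → (letter + shift) mod 26:
  'c' (2) + 8 = 10 → 'k'
  'a' (0) + 8 = 8 → 'i'
  'k' (10) + 8 = 18 → 's'
  'e' (4) + 8 = 12 → 'm'
Result = "kism"


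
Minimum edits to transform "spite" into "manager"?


Word 1: "spite" (length 5)
Word 2: "manager" (length 7)
One optimal edit sequence (insert/delete/substitute each cost 1):
  1. insert 'm'  (+1)
  2. substitute 's' -> 'a'  (+1)
  3. substitute 'p' -> 'n'  (+1)
  4. substitute 'i' -> 'a'  (+1)
  5. substitute 't' -> 'g'  (+1)
  6. keep 'e'
  7. insert 'r'  (+1)
Total edit operations: 6
Edit distance = 6


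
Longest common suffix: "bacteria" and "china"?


Word 1: "bacteria"
Word 2: "china"
Comparing from end:
  Pos -1: 'a' == 'a'
  Pos -2: 'i' != 'n' (stop)
LCS = "a" (length 1)


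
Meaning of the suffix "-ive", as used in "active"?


Suffix: -ive
As in: active -> act + -ive
Meaning = tending to


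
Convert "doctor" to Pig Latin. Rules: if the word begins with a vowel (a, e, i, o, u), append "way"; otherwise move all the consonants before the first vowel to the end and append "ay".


Word: "doctor"
Starts with consonant(s) → move to end, add 'ay'
Consonant cluster: "d"
Pig Latin = "octorday"


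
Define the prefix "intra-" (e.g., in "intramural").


Prefix: intra-
As in: intramural -> intra- + mural
Meaning = within


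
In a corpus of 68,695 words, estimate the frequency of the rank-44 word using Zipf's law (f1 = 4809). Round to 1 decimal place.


Zipf's law: f(r) = f(1) / r
f(1) = 4809
f(44) = 4809 / 44
= 109.3 occurrences


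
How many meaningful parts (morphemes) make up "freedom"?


Word: "freedom"
Morphemes: free / -dom
Each morpheme carries meaning
= 2 morphemes


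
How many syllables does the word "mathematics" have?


Word: "mathematics"
Syllable breakdown: math / e / mat / ics
Counting: 4 parts
= 4 syllables


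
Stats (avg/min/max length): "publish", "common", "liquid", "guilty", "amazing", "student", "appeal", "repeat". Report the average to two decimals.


Lengths: "publish"=7, "common"=6, "liquid"=6, "guilty"=6, "amazing"=7, "student"=7, "appeal"=6, "repeat"=6
Sum = 51, Count = 8
Average = 51/8 = 6.38
= avg=6.38, min=6, max=7


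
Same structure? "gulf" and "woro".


Pattern of "gulf": [0, 1, 2, 3]
Pattern of "woro": [0, 1, 2, 1]
Patterns do not match
Same pattern = No


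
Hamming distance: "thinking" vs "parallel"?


Comparing character by character (same length = 8):
  Pos 0: 't' vs 'p' !=
  Pos 1: 'h' vs 'a' !=
  Pos 2: 'i' vs 'r' !=
  Pos 3: 'n' vs 'a' !=
  Pos 4: 'k' vs 'l' !=
  Pos 5: 'i' vs 'l' !=
  Pos 6: 'n' vs 'e' !=
  Pos 7: 'g' vs 'l' !=
Hamming distance = 8


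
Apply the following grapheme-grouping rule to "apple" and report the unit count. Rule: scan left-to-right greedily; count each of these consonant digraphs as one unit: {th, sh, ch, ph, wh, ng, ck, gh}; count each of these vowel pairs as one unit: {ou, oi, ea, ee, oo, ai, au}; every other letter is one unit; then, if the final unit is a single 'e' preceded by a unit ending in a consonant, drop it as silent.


Word: "apple" (5 letters)
Left-to-right scan:
  (1) 'a' (letter)
  (2) 'p' (letter)
  (3) 'p' (letter)
  (4) 'l' (letter)
  (5) 'e' (letter)
Units from scan: 5
Final unit is 'e' after a consonant -> drop as silent (-1)
Sound units = 4 units
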